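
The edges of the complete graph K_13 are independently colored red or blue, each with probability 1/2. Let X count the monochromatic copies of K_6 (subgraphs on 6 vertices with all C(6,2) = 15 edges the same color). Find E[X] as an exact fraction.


Let X = Σ_S X_S over the C(13, 6) = 1716 subsets S of size 6, where X_S = 1 if the K_6 on S is monochromatic.
For a fixed S, the K_6 on S has C(6, 2) = 15 edges. P[all 15 edges red] = (1/2)^15, and likewise for blue, so P[monochromatic] = 2·(1/2)^15 = 2^{1 − 15} = 1/16384.
By linearity of expectation: E[X] = C(13, 6) · 2^{1 − 15} = 1716 · 1/16384 = 429/4096.
Numerically: E[X] ≈ 0.10474.

E[X] = C(13,6)·2^(1−C(6,2)) = 429/4096 ≈ 0.10474.


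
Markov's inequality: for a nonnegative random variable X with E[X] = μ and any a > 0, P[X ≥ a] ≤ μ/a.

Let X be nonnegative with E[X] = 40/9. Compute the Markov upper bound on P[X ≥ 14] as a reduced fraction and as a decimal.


μ = E[X] = 40/9, a = 14.
Markov: P[X ≥ 14] ≤ μ/a = (40/9)/14 = 20/63.
Numerically: ≈ 0.317.
(Since a = 14 > μ = 4.444, the bound 20/63 is < 1 and informative.)

P[X ≥ 14] ≤ 20/63 ≈ 0.317.


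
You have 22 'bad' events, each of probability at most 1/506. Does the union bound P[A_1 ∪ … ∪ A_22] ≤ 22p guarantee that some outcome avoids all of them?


Union bound: P[∪_{i=1}^{22} A_i] ≤ Σ_i P[A_i] ≤ 22·p = 22·(1/506) = 1/23.
Numerically: 1/23 ≈ 0.043.
Is 1/23 < 1? YES.
Since P[∪ A_i] ≤ 1/23 < 1, the complement has P[∩ A_i^c] ≥ 1 − 1/23 = 22/23 > 0, so some outcome avoids every A_i.

22·p = 1/23 ≈ 0.043; existence CERTIFIED by the union bound.


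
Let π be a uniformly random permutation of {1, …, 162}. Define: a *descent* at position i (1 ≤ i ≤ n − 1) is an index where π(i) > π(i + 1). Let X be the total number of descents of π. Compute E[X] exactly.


Write X = Σ X_I over i = 1, …, 161, with X_I the indicator of one descent.
There are 161 indicators.
For each fixed i, the pair (π(i), π(i+1)) is a uniformly random ordered pair of distinct values from {1, …, 162}; by symmetry P[π(i) > π(i+1)] = 1/2.
By linearity: E[X] = 161 · (1/2) = (162 − 1) · (1/2) = 161/2 ≈ 80.500000.

E[X] = 161/2 = 80.500000.


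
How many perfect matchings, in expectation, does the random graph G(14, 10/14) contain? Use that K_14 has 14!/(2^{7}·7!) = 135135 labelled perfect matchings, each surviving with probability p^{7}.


K_14 has 14!/(2^{7}·7!) = 135135 labelled perfect matchings.
For each such perfect matching H, let X_H = 1 if all 7 edges of H are present in G. Then P[X_H = 1] = p^{7} = (5/7)^{7} = 78125/823543.
By linearity of expectation: E[X] = Σ_H E[X_H] = 135135 · p^{7} = 135135 · 78125/823543 = 1508203125/117649.
Numerically: E[X] ≈ 12820.

E[X] = 135135 · (5/7)^{7} = 1508203125/117649 ≈ 12820.


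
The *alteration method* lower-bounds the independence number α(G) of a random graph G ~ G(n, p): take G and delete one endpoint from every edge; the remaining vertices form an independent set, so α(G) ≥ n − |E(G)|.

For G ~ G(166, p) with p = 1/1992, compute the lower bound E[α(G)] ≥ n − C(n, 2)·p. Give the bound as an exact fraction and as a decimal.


E[|E(G)|] = C(166, 2)·p = 13695 · (1/1992) = 55/8.
E[α(G)] ≥ n − E[|E(G)|] = 166 − 55/8 = 1273/8.
Numerically: ≈ 159.12500.
(This is only a lower bound; the true E[α(G)] may be larger.)

E[α(G)] ≥ 1273/8 ≈ 159.12500.


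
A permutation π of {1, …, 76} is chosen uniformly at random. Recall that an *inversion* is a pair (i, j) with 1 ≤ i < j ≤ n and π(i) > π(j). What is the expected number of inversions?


Write X = Σ X_I over the C(76, 2) = 2850 pairs i < j, with X_I the indicator of one inversion.
There are 2850 indicators.
For each fixed pair i < j, the values π(i) and π(j) are two distinct elements of {1, …, 76} in uniformly random order; by symmetry P[π(i) > π(j)] = 1/2.
By linearity: E[X] = 2850 · (1/2) = C(76, 2) · (1/2) = 2850/2 = 1425 ≈ 1425.00000.

E[X] = 1425 = 1425.00000.


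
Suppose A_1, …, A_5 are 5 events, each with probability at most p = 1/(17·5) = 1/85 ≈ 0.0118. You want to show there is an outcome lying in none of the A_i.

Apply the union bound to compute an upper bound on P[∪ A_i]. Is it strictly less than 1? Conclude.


Union bound: P[∪_{i=1}^{5} A_i] ≤ Σ_i P[A_i] ≤ 5·p = 5·(1/85) = 1/17.
Numerically: 1/17 ≈ 0.0588.
Is 1/17 < 1? YES.
Since P[∪ A_i] ≤ 1/17 < 1, the complement has P[∩ A_i^c] ≥ 1 − 1/17 = 16/17 > 0, so some outcome avoids every A_i.

5·p = 1/17 ≈ 0.0588; existence CERTIFIED by the union bound.


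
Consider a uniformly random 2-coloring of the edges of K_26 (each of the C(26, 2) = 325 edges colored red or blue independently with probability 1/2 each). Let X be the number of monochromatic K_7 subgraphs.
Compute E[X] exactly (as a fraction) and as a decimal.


Let X = Σ_S X_S over the C(26, 7) = 657800 subsets S of size 7, where X_S = 1 if the K_7 on S is monochromatic.
For a fixed S, the K_7 on S has C(7, 2) = 21 edges. P[all 21 edges red] = (1/2)^21, and likewise for blue, so P[monochromatic] = 2·(1/2)^21 = 2^{1 − 21} = 1/1048576.
By linearity: E[X] = C(26, 7) · 2^{1 − 21} = 657800 · 1/1048576 = 82225/131072.
Numerically: E[X] ≈ 0.627.

E[X] = C(26,7)·2^(1−C(7,2)) = 82225/131072 ≈ 0.627.


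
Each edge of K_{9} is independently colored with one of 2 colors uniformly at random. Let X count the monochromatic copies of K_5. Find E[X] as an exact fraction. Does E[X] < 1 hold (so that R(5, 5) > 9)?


E[X] = C(9, 5) · 2^{1 − 10} = 126 · 2^{−9} = 126/512.
As a reduced fraction: E[X] = 63/256 ≈ 0.24609.
Is E[X] < 1? YES.
Since E[X] < 1, there exists a 2-coloring of K_{9} with no monochromatic K_5; hence R(5, 5) > 9.

E[X] = 63/256 ≈ 0.24609; E[X] < 1, so R(5, 5) > 9.


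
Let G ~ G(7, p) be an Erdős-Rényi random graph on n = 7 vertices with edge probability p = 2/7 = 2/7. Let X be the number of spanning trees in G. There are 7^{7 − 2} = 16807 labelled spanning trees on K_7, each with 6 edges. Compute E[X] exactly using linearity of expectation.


K_7 has 7^{7 − 2} = 16807 labelled spanning trees.
For each such spanning tree H, let X_H = 1 if all 6 edges of H are present in G. Then P[X_H = 1] = p^{6} = (2/7)^{6} = 64/117649.
Summing the indicators: E[X] = Σ_H E[X_H] = 16807 · p^{6} = 16807 · 64/117649 = 64/7.
Numerically: E[X] ≈ 9.1429.

E[X] = 16807 · (2/7)^{6} = 64/7 ≈ 9.1429.


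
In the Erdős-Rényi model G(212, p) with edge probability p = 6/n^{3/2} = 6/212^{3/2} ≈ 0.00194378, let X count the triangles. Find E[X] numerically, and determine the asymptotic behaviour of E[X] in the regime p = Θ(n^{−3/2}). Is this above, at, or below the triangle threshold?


Number of potential triangles: C(212, 3) = 1565620.
Each occurs with probability p³ ≈ (0.00194378)³ ≈ 7.34416418e-09.
By linearity: E[X] = C(212, 3)·p³ ≈ 1565620 · 7.34416418e-09 ≈ 0.011498.
Since α = 3/2 > 1, p = c/n^{3/2} = o(1/n) is below the triangle threshold p ~ 1/n. Asymptotically E[X] ~ (c³/6)·n^{3(1−α)} = (6³/6)·n^{-1.5} → 0, so by Markov's inequality G has no triangles w.h.p.

E[X] ≈ 0.011498; in regime p = Θ(1/n^{3/2}) E[X] tends to 0 (below the triangle threshold p ~ 1/n).


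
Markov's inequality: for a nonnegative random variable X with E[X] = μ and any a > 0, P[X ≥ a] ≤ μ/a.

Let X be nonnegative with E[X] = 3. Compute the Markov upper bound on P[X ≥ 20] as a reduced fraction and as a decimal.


μ = E[X] = 3, a = 20.
Markov: P[X ≥ 20] ≤ μ/a = (3)/20 = 3/20.
Numerically: ≈ 0.1500.
(Since a = 20 > μ = 3.0000, the bound 3/20 is < 1 and informative.)

P[X ≥ 20] ≤ 3/20 ≈ 0.1500.


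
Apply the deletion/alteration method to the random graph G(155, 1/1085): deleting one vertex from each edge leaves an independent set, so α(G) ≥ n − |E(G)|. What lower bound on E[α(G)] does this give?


E[|E(G)|] = C(155, 2)·p = 11935 · (1/1085) = 11.
E[α(G)] ≥ n − E[|E(G)|] = 155 − 11 = 144.
Numerically: ≈ 144.000.
(This is only a lower bound; the true E[α(G)] may be larger.)

E[α(G)] ≥ 144 ≈ 144.000.


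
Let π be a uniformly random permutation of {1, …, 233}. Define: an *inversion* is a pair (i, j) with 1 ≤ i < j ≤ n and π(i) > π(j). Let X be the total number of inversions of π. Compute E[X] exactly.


Write X = Σ X_I over the C(233, 2) = 27028 pairs i < j, with X_I the indicator of one inversion.
There are 27028 indicators.
For each fixed pair i < j, the values π(i) and π(j) are two distinct elements of {1, …, 233} in uniformly random order; by symmetry P[π(i) > π(j)] = 1/2.
By linearity: E[X] = 27028 · (1/2) = C(233, 2) · (1/2) = 27028/2 = 13514 ≈ 13514.00000.

E[X] = 13514 = 13514.00000.


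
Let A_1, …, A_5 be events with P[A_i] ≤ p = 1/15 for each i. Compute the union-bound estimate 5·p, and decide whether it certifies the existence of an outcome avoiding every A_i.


Union bound: P[∪_{i=1}^{5} A_i] ≤ Σ_i P[A_i] ≤ 5·p = 5·(1/15) = 1/3.
Numerically: 1/3 ≈ 0.333333.
Is 1/3 < 1? YES.
Since P[∪ A_i] ≤ 1/3 < 1, the complement has P[∩ A_i^c] ≥ 1 − 1/3 = 2/3 > 0, so some outcome avoids every A_i.

5·p = 1/3 ≈ 0.333333; existence CERTIFIED by the union bound.


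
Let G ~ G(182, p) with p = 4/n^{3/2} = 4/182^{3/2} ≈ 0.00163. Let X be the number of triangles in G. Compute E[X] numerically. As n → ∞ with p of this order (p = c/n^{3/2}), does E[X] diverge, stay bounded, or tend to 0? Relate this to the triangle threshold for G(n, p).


Number of potential triangles: C(182, 3) = 988260.
Each occurs with probability p³ ≈ (0.00163)³ ≈ 4.32373e-09.
By linearity: E[X] = C(182, 3)·p³ ≈ 988260 · 4.32373e-09 ≈ 0.004.
Since α = 3/2 > 1, p = c/n^{3/2} = o(1/n) is below the triangle threshold p ~ 1/n. Asymptotically E[X] ~ (c³/6)·n^{3(1−α)} = (4³/6)·n^{-1.5} → 0, so by Markov's inequality G has no triangles w.h.p.

E[X] ≈ 0.004; in regime p = Θ(1/n^{3/2}) E[X] tends to 0 (below the triangle threshold p ~ 1/n).


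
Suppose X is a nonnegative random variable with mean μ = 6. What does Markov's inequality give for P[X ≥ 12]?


μ = E[X] = 6, a = 12.
Markov: P[X ≥ 12] ≤ μ/a = (6)/12 = 1/2.
Numerically: ≈ 0.50000.
(Since a = 12 > μ = 6.00000, the bound 1/2 is < 1 and informative.)

P[X ≥ 12] ≤ 1/2 ≈ 0.50000.


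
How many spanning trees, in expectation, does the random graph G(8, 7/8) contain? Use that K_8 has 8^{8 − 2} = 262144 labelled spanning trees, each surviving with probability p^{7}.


K_8 has 8^{8 − 2} = 262144 labelled spanning trees.
For each such spanning tree H, let X_H = 1 if all 7 edges of H are present in G. Then P[X_H = 1] = p^{7} = (7/8)^{7} = 823543/2097152.
Summing the indicators: E[X] = Σ_H E[X_H] = 262144 · p^{7} = 262144 · 823543/2097152 = 823543/8.
Numerically: E[X] ≈ 1.03e+05.

E[X] = 262144 · (7/8)^{7} = 823543/8 ≈ 1.03e+05.


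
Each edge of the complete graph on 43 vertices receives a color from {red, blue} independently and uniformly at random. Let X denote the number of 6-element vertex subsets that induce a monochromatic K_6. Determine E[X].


Let X = Σ_S X_S over the C(43, 6) = 6096454 subsets S of size 6, where X_S = 1 if the K_6 on S is monochromatic.
For a fixed S, the K_6 on S has C(6, 2) = 15 edges. P[all 15 edges red] = (1/2)^15, and likewise for blue, so P[monochromatic] = 2·(1/2)^15 = 2^{1 − 15} = 1/16384.
By linearity: E[X] = C(43, 6) · 2^{1 − 15} = 6096454 · 1/16384 = 3048227/8192.
Numerically: E[X] ≈ 372.098022.

E[X] = C(43,6)·2^(1−C(6,2)) = 3048227/8192 ≈ 372.098022.


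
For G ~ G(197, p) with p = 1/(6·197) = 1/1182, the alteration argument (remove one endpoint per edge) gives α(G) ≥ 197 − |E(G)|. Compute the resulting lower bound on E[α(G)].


E[|E(G)|] = C(197, 2)·p = 19306 · (1/1182) = 49/3.
E[α(G)] ≥ n − E[|E(G)|] = 197 − 49/3 = 542/3.
Numerically: ≈ 180.666667.
(This is only a lower bound; the true E[α(G)] may be larger.)

E[α(G)] ≥ 542/3 ≈ 180.666667.


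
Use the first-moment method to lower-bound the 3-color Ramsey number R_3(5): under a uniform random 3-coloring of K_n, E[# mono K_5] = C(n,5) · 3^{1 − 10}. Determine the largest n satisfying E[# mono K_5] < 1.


We need C(n, 5) · 3^{1 − 10} < 1, i.e. C(n, 5) < 3^{10 − 1} = 19683.
Check values of n near the boundary:
  n = 16: C(16, 5) = 4368; 4368 < 19683? YES
  n = 17: C(17, 5) = 6188; 6188 < 19683? YES
  n = 18: C(18, 5) = 8568; 8568 < 19683? YES
  n = 19: C(19, 5) = 11628; 11628 < 19683? YES
  n = 20: C(20, 5) = 15504; 15504 < 19683? YES
  n = 21: C(21, 5) = 20349; 20349 < 19683? NO
The largest n with C(n, 5) < 19683 is n = 20 (where E[X] = 5168/6561 ≈ 0.788). Hence R_3(5) > 20, i.e. R_3(5) ≥ 21.

Largest n = 20; hence R_3(5) > 20.


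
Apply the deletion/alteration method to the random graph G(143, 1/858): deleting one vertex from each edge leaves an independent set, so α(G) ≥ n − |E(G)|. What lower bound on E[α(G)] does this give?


E[|E(G)|] = C(143, 2)·p = 10153 · (1/858) = 71/6.
E[α(G)] ≥ n − E[|E(G)|] = 143 − 71/6 = 787/6.
Numerically: ≈ 131.166667.
(This is only a lower bound; the true E[α(G)] may be larger.)

E[α(G)] ≥ 787/6 ≈ 131.166667.


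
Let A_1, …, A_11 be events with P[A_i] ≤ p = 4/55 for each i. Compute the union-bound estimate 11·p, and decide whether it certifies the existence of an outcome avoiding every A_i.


Union bound: P[∪_{i=1}^{11} A_i] ≤ Σ_i P[A_i] ≤ 11·p = 11·(4/55) = 4/5.
Numerically: 4/5 ≈ 0.800.
Is 4/5 < 1? YES.
Since P[∪ A_i] ≤ 4/5 < 1, the complement has P[∩ A_i^c] ≥ 1 − 4/5 = 1/5 > 0, so some outcome avoids every A_i.

11·p = 4/5 ≈ 0.800; existence CERTIFIED by the union bound.


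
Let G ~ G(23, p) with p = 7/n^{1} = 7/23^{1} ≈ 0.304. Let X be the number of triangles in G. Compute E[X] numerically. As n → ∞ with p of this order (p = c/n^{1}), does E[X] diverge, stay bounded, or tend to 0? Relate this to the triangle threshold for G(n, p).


Number of potential triangles: C(23, 3) = 1771.
Each occurs with probability p³ ≈ (0.304)³ ≈ 2.81910e-02.
By linearity: E[X] = C(23, 3)·p³ ≈ 1771 · 2.81910e-02 ≈ 49.926.
Here α = 1, so p = 7/n is exactly at the triangle threshold p ~ 1/n. Asymptotically E[X] → c³/6 = 7³/6 = 343/6 ≈ 57.167, a bounded constant. In this regime the triangle count is asymptotically Poisson(c³/6).

E[X] ≈ 49.926; in regime p = Θ(1/n^{1}) E[X] stays bounded (at the triangle threshold p ~ 1/n).


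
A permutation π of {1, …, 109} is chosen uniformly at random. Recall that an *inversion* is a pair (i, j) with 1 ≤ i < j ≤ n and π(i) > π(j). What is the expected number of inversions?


Write X = Σ X_I over the C(109, 2) = 5886 pairs i < j, with X_I the indicator of one inversion.
There are 5886 indicators.
For each fixed pair i < j, the values π(i) and π(j) are two distinct elements of {1, …, 109} in uniformly random order; by symmetry P[π(i) > π(j)] = 1/2.
By linearity: E[X] = 5886 · (1/2) = C(109, 2) · (1/2) = 5886/2 = 2943 ≈ 2943.000000.

E[X] = 2943 = 2943.000000.


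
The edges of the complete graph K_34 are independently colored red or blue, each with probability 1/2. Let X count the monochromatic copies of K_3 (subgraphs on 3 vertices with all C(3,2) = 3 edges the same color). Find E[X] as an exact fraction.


Let X = Σ_S X_S over the C(34, 3) = 5984 subsets S of size 3, where X_S = 1 if the K_3 on S is monochromatic.
For a fixed S, the K_3 on S has C(3, 2) = 3 edges. P[all 3 edges red] = (1/2)^3, and likewise for blue, so P[monochromatic] = 2·(1/2)^3 = 2^{1 − 3} = 1/4.
By linearity of expectation: E[X] = C(34, 3) · 2^{1 − 3} = 5984 · 1/4 = 1496.
Numerically: E[X] ≈ 1496.00000.

E[X] = C(34,3)·2^(1−C(3,2)) = 1496 ≈ 1496.00000.


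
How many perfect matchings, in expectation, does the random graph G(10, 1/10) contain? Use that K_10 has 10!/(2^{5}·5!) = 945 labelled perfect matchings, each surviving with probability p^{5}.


K_10 has 10!/(2^{5}·5!) = 945 labelled perfect matchings.
For each such perfect matching H, let X_H = 1 if all 5 edges of H are present in G. Then P[X_H = 1] = p^{5} = (1/10)^{5} = 1/100000.
By linearity: E[X] = Σ_H E[X_H] = 945 · p^{5} = 945 · 1/100000 = 189/20000.
Numerically: E[X] ≈ 0.00945.

E[X] = 945 · (1/10)^{5} = 189/20000 ≈ 0.00945.


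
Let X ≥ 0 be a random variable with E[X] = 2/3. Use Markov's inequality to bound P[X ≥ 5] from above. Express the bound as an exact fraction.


μ = E[X] = 2/3, a = 5.
Markov: P[X ≥ 5] ≤ μ/a = (2/3)/5 = 2/15.
Numerically: ≈ 0.1333.
(Since a = 5 > μ = 0.6667, the bound 2/15 is < 1 and informative.)

P[X ≥ 5] ≤ 2/15 ≈ 0.1333.


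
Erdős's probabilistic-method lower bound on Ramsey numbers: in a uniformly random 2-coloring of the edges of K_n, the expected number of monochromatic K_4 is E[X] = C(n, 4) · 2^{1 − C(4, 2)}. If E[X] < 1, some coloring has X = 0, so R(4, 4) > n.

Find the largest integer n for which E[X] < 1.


We need C(n, 4) · 2^{1 − 6} < 1, i.e. C(n, 4) < 2^{6 − 1} = 32.
Check values of n near the boundary:
  n = 4: C(4, 4) = 1; 1 < 32? YES
  n = 5: C(5, 4) = 5; 5 < 32? YES
  n = 6: C(6, 4) = 15; 15 < 32? YES
  n = 7: C(7, 4) = 35; 35 < 32? NO
  n = 8: C(8, 4) = 70; 70 < 32? NO
  n = 9: C(9, 4) = 126; 126 < 32? NO
The largest n with C(n, 4) < 32 is n = 6 (where E[X] = 15/32 ≈ 0.4688). Hence R(4, 4) > 6, i.e. R(4, 4) ≥ 7.

Largest n = 6; hence R(4, 4) > 6.


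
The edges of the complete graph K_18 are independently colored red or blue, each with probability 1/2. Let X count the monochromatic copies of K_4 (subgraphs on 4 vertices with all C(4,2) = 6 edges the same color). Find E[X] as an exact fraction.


Let X = Σ_S X_S over the C(18, 4) = 3060 subsets S of size 4, where X_S = 1 if the K_4 on S is monochromatic.
For a fixed S, the K_4 on S has C(4, 2) = 6 edges. P[all 6 edges red] = (1/2)^6, and likewise for blue, so P[monochromatic] = 2·(1/2)^6 = 2^{1 − 6} = 1/32.
By linearity: E[X] = C(18, 4) · 2^{1 − 6} = 3060 · 1/32 = 765/8.
Numerically: E[X] ≈ 95.62500.

E[X] = C(18,4)·2^(1−C(4,2)) = 765/8 ≈ 95.62500.


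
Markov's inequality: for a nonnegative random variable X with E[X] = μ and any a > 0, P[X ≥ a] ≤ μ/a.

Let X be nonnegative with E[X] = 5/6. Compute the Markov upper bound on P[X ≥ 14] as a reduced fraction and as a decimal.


μ = E[X] = 5/6, a = 14.
Markov: P[X ≥ 14] ≤ μ/a = (5/6)/14 = 5/84.
Numerically: ≈ 0.059524.
(Since a = 14 > μ = 0.833333, the bound 5/84 is < 1 and informative.)

P[X ≥ 14] ≤ 5/84 ≈ 0.059524.


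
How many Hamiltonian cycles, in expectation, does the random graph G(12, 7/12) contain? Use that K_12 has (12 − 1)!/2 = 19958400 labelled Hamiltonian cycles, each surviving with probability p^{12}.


K_12 has (12 − 1)!/2 = 19958400 labelled Hamiltonian cycles.
For each such Hamiltonian cycle H, let X_H = 1 if all 12 edges of H are present in G. Then P[X_H = 1] = p^{12} = (7/12)^{12} = 13841287201/8916100448256.
Summing the indicators: E[X] = Σ_H E[X_H] = 19958400 · p^{12} = 19958400 · 13841287201/8916100448256 = 26644477861925/859963392.
Numerically: E[X] ≈ 3.1e+04.

E[X] = 19958400 · (7/12)^{12} = 26644477861925/859963392 ≈ 3.1e+04.


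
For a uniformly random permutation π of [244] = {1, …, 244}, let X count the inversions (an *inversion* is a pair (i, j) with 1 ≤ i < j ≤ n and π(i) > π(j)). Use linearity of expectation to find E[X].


Write X = Σ X_I over the C(244, 2) = 29646 pairs i < j, with X_I the indicator of one inversion.
There are 29646 indicators.
For each fixed pair i < j, the values π(i) and π(j) are two distinct elements of {1, …, 244} in uniformly random order; by symmetry P[π(i) > π(j)] = 1/2.
By linearity: E[X] = 29646 · (1/2) = C(244, 2) · (1/2) = 29646/2 = 14823 ≈ 14823.0000.

E[X] = 14823 = 14823.0000.


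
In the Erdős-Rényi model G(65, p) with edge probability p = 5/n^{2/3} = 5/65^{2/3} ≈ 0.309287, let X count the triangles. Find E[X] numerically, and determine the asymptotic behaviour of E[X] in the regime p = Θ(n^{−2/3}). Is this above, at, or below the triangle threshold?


Number of potential triangles: C(65, 3) = 43680.
Each occurs with probability p³ ≈ (0.309287)³ ≈ 2.95857988e-02.
By linearity: E[X] = C(65, 3)·p³ ≈ 43680 · 2.95857988e-02 ≈ 1292.307692.
Since α = 2/3 < 1, p = c/n^{2/3} ≫ 1/n is above the triangle threshold p ~ 1/n. Asymptotically E[X] ~ (c³/6)·n^{3(1−α)} = (5³/6)·n^{1} → ∞; triangles are abundant w.h.p.

E[X] ≈ 1292.307692; in regime p = Θ(1/n^{2/3}) E[X] diverges (above the triangle threshold p ~ 1/n).


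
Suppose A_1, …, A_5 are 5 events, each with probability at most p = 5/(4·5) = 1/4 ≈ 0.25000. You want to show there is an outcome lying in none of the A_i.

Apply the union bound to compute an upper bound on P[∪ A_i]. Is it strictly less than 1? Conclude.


Union bound: P[∪_{i=1}^{5} A_i] ≤ Σ_i P[A_i] ≤ 5·p = 5·(1/4) = 5/4.
Numerically: 5/4 ≈ 1.25000.
Is 5/4 < 1? NO.
Since the bound 5/4 is ≥ 1, the union bound is uninformative here; it does NOT by itself certify existence.

5·p = 5/4 ≈ 1.25000; existence NOT certified by the union bound.


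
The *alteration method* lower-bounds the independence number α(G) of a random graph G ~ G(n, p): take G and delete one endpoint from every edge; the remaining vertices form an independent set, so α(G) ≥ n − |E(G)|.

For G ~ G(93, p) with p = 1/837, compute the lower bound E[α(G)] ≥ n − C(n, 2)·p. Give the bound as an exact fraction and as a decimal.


E[|E(G)|] = C(93, 2)·p = 4278 · (1/837) = 46/9.
E[α(G)] ≥ n − E[|E(G)|] = 93 − 46/9 = 791/9.
Numerically: ≈ 87.889.
(This is only a lower bound; the true E[α(G)] may be larger.)

E[α(G)] ≥ 791/9 ≈ 87.889.


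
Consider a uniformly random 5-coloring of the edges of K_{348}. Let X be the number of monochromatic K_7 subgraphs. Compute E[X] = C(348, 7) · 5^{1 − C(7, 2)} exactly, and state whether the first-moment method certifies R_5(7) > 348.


E[X] = C(348, 7) · 5^{1 − 21} = 115412286408552 · 5^{−20} = 115412286408552/95367431640625.
As a reduced fraction: E[X] = 115412286408552/95367431640625 ≈ 1.2101855.
Is E[X] < 1? NO.
Since E[X] ≥ 1, the first-moment bound is inconclusive at n = 348; it does NOT by itself certify R_5(7) > 348.

E[X] = 115412286408552/95367431640625 ≈ 1.2101855; E[X] ≥ 1; first-moment method inconclusive here.


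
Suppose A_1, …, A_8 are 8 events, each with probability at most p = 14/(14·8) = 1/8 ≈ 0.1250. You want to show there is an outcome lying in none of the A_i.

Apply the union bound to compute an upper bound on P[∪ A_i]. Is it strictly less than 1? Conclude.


Union bound: P[∪_{i=1}^{8} A_i] ≤ Σ_i P[A_i] ≤ 8·p = 8·(1/8) = 1.
Numerically: 1 ≈ 1.0000.
Is 1 < 1? NO.
Since the bound 1 is ≥ 1, the union bound is uninformative here; it does NOT by itself certify existence.

8·p = 1 ≈ 1.0000; existence NOT certified by the union bound.


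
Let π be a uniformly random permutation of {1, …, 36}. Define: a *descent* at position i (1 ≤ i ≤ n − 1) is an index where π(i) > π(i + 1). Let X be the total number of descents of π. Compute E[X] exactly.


Write X = Σ X_I over i = 1, …, 35, with X_I the indicator of one descent.
There are 35 indicators.
For each fixed i, the pair (π(i), π(i+1)) is a uniformly random ordered pair of distinct values from {1, …, 36}; by symmetry P[π(i) > π(i+1)] = 1/2.
By linearity: E[X] = 35 · (1/2) = (36 − 1) · (1/2) = 35/2 ≈ 17.50000.

E[X] = 35/2 = 17.50000.


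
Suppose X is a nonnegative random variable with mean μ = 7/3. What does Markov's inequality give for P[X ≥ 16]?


μ = E[X] = 7/3, a = 16.
Markov: P[X ≥ 16] ≤ μ/a = (7/3)/16 = 7/48.
Numerically: ≈ 0.1458.
(Since a = 16 > μ = 2.3333, the bound 7/48 is < 1 and informative.)

P[X ≥ 16] ≤ 7/48 ≈ 0.1458.


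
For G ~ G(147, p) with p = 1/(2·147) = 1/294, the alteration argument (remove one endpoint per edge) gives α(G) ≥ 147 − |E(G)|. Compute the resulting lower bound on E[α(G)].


E[|E(G)|] = C(147, 2)·p = 10731 · (1/294) = 73/2.
E[α(G)] ≥ n − E[|E(G)|] = 147 − 73/2 = 221/2.
Numerically: ≈ 110.500000.
(This is only a lower bound; the true E[α(G)] may be larger.)

E[α(G)] ≥ 221/2 ≈ 110.500000.


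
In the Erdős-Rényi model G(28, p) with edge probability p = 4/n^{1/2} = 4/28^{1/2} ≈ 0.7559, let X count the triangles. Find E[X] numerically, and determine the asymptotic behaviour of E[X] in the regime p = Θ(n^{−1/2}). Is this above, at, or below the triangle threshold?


Number of potential triangles: C(28, 3) = 3276.
Each occurs with probability p³ ≈ (0.7559)³ ≈ 4.319594e-01.
By linearity: E[X] = C(28, 3)·p³ ≈ 3276 · 4.319594e-01 ≈ 1415.0990.
Since α = 1/2 < 1, p = c/n^{1/2} ≫ 1/n is above the triangle threshold p ~ 1/n. Asymptotically E[X] ~ (c³/6)·n^{3(1−α)} = (4³/6)·n^{1.5} → ∞; triangles are abundant w.h.p.

E[X] ≈ 1415.0990; in regime p = Θ(1/n^{1/2}) E[X] diverges (above the triangle threshold p ~ 1/n).


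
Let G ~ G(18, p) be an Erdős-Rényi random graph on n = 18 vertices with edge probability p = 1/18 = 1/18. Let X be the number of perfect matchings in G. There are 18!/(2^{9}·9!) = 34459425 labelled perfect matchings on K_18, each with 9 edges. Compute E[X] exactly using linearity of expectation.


K_18 has 18!/(2^{9}·9!) = 34459425 labelled perfect matchings.
For each such perfect matching H, let X_H = 1 if all 9 edges of H are present in G. Then P[X_H = 1] = p^{9} = (1/18)^{9} = 1/198359290368.
By linearity: E[X] = Σ_H E[X_H] = 34459425 · p^{9} = 34459425 · 1/198359290368 = 425425/2448880128.
Numerically: E[X] ≈ 0.0001737.

E[X] = 34459425 · (1/18)^{9} = 425425/2448880128 ≈ 0.0001737.


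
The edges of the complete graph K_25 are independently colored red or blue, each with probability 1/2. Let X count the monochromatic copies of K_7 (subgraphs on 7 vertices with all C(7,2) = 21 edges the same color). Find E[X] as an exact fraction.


Let X = Σ_S X_S over the C(25, 7) = 480700 subsets S of size 7, where X_S = 1 if the K_7 on S is monochromatic.
For a fixed S, the K_7 on S has C(7, 2) = 21 edges. P[all 21 edges red] = (1/2)^21, and likewise for blue, so P[monochromatic] = 2·(1/2)^21 = 2^{1 − 21} = 1/1048576.
Summing: E[X] = C(25, 7) · 2^{1 − 21} = 480700 · 1/1048576 = 120175/262144.
Numerically: E[X] ≈ 0.4584.

E[X] = C(25,7)·2^(1−C(7,2)) = 120175/262144 ≈ 0.4584.


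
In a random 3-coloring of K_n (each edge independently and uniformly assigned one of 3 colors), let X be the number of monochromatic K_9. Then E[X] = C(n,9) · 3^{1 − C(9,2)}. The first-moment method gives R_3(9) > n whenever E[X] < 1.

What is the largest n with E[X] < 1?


We need C(n, 9) · 3^{1 − 36} < 1, i.e. C(n, 9) < 3^{36 − 1} = 50031545098999707.
Check values of n near the boundary:
  n = 295: C(295, 9) = 41221140106119260; 41221140106119260 < 50031545098999707? YES
  n = 296: C(296, 9) = 42513789098994080; 42513789098994080 < 50031545098999707? YES
  n = 297: C(297, 9) = 43842345008337645; 43842345008337645 < 50031545098999707? YES
  n = 298: C(298, 9) = 45207677551849890; 45207677551849890 < 50031545098999707? YES
  n = 299: C(299, 9) = 46610674441390059; 46610674441390059 < 50031545098999707? YES
  n = 300: C(300, 9) = 48052241692154700; 48052241692154700 < 50031545098999707? YES
  n = 301: C(301, 9) = 49533303936090975; 49533303936090975 < 50031545098999707? YES
  n = 302: C(302, 9) = 51054804739588650; 51054804739588650 < 50031545098999707? NO
The largest n with C(n, 9) < 50031545098999707 is n = 301 (where E[X] = 16511101312030325/16677181699666569 ≈ 0.9900). Hence R_3(9) > 301, i.e. R_3(9) ≥ 302.

Largest n = 301; hence R_3(9) > 301.


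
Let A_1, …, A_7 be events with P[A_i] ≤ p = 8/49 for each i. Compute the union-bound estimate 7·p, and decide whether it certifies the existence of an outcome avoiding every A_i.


Union bound: P[∪_{i=1}^{7} A_i] ≤ Σ_i P[A_i] ≤ 7·p = 7·(8/49) = 8/7.
Numerically: 8/7 ≈ 1.143.
Is 8/7 < 1? NO.
Since the bound 8/7 is ≥ 1, the union bound is uninformative here; it does NOT by itself certify existence.

7·p = 8/7 ≈ 1.143; existence NOT certified by the union bound.


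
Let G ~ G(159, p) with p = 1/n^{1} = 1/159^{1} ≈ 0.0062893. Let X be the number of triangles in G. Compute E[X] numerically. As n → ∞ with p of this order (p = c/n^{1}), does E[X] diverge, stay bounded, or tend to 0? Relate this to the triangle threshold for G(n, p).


Number of potential triangles: C(159, 3) = 657359.
Each occurs with probability p³ ≈ (0.0062893)³ ≈ 2.4877608e-07.
By linearity: E[X] = C(159, 3)·p³ ≈ 657359 · 2.4877608e-07 ≈ 0.16354.
Here α = 1, so p = 1/n is exactly at the triangle threshold p ~ 1/n. Asymptotically E[X] → c³/6 = 1³/6 = 1/6 ≈ 0.16667, a bounded constant. In this regime the triangle count is asymptotically Poisson(c³/6).

E[X] ≈ 0.16354; in regime p = Θ(1/n^{1}) E[X] stays bounded (at the triangle threshold p ~ 1/n).


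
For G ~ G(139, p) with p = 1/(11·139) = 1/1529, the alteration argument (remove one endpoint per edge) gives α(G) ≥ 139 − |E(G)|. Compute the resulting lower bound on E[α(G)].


E[|E(G)|] = C(139, 2)·p = 9591 · (1/1529) = 69/11.
E[α(G)] ≥ n − E[|E(G)|] = 139 − 69/11 = 1460/11.
Numerically: ≈ 132.727273.
(This is only a lower bound; the true E[α(G)] may be larger.)

E[α(G)] ≥ 1460/11 ≈ 132.727273.


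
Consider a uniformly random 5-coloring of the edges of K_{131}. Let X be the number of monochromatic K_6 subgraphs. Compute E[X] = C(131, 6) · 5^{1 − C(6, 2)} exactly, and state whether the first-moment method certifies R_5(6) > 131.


E[X] = C(131, 6) · 5^{1 − 15} = 6249655776 · 5^{−14} = 6249655776/6103515625.
As a reduced fraction: E[X] = 6249655776/6103515625 ≈ 1.0239436.
Is E[X] < 1? NO.
Since E[X] ≥ 1, the first-moment bound is inconclusive at n = 131; it does NOT by itself certify R_5(6) > 131.

E[X] = 6249655776/6103515625 ≈ 1.0239436; E[X] ≥ 1; first-moment method inconclusive here.


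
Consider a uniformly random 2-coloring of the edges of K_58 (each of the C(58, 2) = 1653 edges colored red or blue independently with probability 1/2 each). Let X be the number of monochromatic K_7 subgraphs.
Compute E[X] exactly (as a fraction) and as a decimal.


Let X = Σ_S X_S over the C(58, 7) = 300674088 subsets S of size 7, where X_S = 1 if the K_7 on S is monochromatic.
For a fixed S, the K_7 on S has C(7, 2) = 21 edges. P[all 21 edges red] = (1/2)^21, and likewise for blue, so P[monochromatic] = 2·(1/2)^21 = 2^{1 − 21} = 1/1048576.
By linearity: E[X] = C(58, 7) · 2^{1 − 21} = 300674088 · 1/1048576 = 37584261/131072.
Numerically: E[X] ≈ 286.745.

E[X] = C(58,7)·2^(1−C(7,2)) = 37584261/131072 ≈ 286.745.


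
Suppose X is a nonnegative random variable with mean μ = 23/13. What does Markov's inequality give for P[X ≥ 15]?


μ = E[X] = 23/13, a = 15.
Markov: P[X ≥ 15] ≤ μ/a = (23/13)/15 = 23/195.
Numerically: ≈ 0.118.
(Since a = 15 > μ = 1.769, the bound 23/195 is < 1 and informative.)

P[X ≥ 15] ≤ 23/195 ≈ 0.118.


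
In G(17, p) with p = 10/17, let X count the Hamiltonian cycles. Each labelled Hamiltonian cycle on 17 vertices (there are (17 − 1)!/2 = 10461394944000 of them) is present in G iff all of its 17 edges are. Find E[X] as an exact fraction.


K_17 has (17 − 1)!/2 = 10461394944000 labelled Hamiltonian cycles.
For each such Hamiltonian cycle H, let X_H = 1 if all 17 edges of H are present in G. Then P[X_H = 1] = p^{17} = (10/17)^{17} = 100000000000000000/827240261886336764177.
By linearity: E[X] = Σ_H E[X_H] = 10461394944000 · p^{17} = 10461394944000 · 100000000000000000/827240261886336764177 = 1046139494400000000000000000000/827240261886336764177.
Numerically: E[X] ≈ 1.265e+09.

E[X] = 10461394944000 · (10/17)^{17} = 1046139494400000000000000000000/827240261886336764177 ≈ 1.265e+09.


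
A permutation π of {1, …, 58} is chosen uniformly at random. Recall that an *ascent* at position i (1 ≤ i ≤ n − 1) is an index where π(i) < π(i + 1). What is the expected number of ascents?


Write X = Σ X_I over i = 1, …, 57, with X_I the indicator of one ascent.
There are 57 indicators.
For each fixed i, the pair (π(i), π(i+1)) is a uniformly random ordered pair of distinct values from {1, …, 58}; by symmetry P[π(i) < π(i+1)] = 1/2.
By linearity: E[X] = 57 · (1/2) = (58 − 1) · (1/2) = 57/2 ≈ 28.50000.

E[X] = 57/2 = 28.50000.


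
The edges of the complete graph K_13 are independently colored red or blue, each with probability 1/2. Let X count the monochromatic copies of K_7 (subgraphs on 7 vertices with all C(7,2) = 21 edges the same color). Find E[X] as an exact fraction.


Let X = Σ_S X_S over the C(13, 7) = 1716 subsets S of size 7, where X_S = 1 if the K_7 on S is monochromatic.
For a fixed S, the K_7 on S has C(7, 2) = 21 edges. P[all 21 edges red] = (1/2)^21, and likewise for blue, so P[monochromatic] = 2·(1/2)^21 = 2^{1 − 21} = 1/1048576.
Summing: E[X] = C(13, 7) · 2^{1 − 21} = 1716 · 1/1048576 = 429/262144.
Numerically: E[X] ≈ 0.001637.

E[X] = C(13,7)·2^(1−C(7,2)) = 429/262144 ≈ 0.001637.


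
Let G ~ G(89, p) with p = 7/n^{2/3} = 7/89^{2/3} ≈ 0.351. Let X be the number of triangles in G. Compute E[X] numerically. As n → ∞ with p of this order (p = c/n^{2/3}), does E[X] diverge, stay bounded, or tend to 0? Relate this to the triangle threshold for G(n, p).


Number of potential triangles: C(89, 3) = 113564.
Each occurs with probability p³ ≈ (0.351)³ ≈ 4.33026e-02.
By linearity: E[X] = C(89, 3)·p³ ≈ 113564 · 4.33026e-02 ≈ 4917.618.
Since α = 2/3 < 1, p = c/n^{2/3} ≫ 1/n is above the triangle threshold p ~ 1/n. Asymptotically E[X] ~ (c³/6)·n^{3(1−α)} = (7³/6)·n^{1} → ∞; triangles are abundant w.h.p.

E[X] ≈ 4917.618; in regime p = Θ(1/n^{2/3}) E[X] diverges (above the triangle threshold p ~ 1/n).


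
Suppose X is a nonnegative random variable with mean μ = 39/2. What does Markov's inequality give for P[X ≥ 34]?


μ = E[X] = 39/2, a = 34.
Markov: P[X ≥ 34] ≤ μ/a = (39/2)/34 = 39/68.
Numerically: ≈ 0.574.
(Since a = 34 > μ = 19.500, the bound 39/68 is < 1 and informative.)

P[X ≥ 34] ≤ 39/68 ≈ 0.574.


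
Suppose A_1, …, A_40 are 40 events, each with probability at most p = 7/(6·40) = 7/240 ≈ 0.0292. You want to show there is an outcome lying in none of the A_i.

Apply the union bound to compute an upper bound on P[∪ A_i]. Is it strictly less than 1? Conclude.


Union bound: P[∪_{i=1}^{40} A_i] ≤ Σ_i P[A_i] ≤ 40·p = 40·(7/240) = 7/6.
Numerically: 7/6 ≈ 1.1667.
Is 7/6 < 1? NO.
Since the bound 7/6 is ≥ 1, the union bound is uninformative here; it does NOT by itself certify existence.

40·p = 7/6 ≈ 1.1667; existence NOT certified by the union bound.


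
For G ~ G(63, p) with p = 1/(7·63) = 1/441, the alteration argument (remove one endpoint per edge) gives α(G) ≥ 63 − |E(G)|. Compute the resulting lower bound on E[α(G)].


E[|E(G)|] = C(63, 2)·p = 1953 · (1/441) = 31/7.
E[α(G)] ≥ n − E[|E(G)|] = 63 − 31/7 = 410/7.
Numerically: ≈ 58.5714.
(This is only a lower bound; the true E[α(G)] may be larger.)

E[α(G)] ≥ 410/7 ≈ 58.5714.


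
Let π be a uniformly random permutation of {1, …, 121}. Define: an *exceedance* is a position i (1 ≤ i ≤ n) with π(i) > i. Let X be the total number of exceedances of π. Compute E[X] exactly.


Write X = Σ_{i=1}^{121} X_i, where X_i = 1_{π(i) > i}.
For each fixed i, π(i) is uniform over {1, …, 121} (marginal of a uniform permutation), so P[π(i) > i] = (n − i)/n. Summing: Σ_{i=1}^{121} (n − i)/n = (0 + 1 + … + 120)/121 = 121(121 − 1)/(2·121) = (121 − 1)/2.
Hence E[X] = Σ_{i=1}^{121} (121 − i)/121 = 60 ≈ 60.000000.

E[X] = 60 = 60.000000.


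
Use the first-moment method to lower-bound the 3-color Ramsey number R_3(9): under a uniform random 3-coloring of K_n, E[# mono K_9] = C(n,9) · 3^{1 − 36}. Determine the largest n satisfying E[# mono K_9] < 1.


We need C(n, 9) · 3^{1 − 36} < 1, i.e. C(n, 9) < 3^{36 − 1} = 50031545098999707.
Check values of n near the boundary:
  n = 298: C(298, 9) = 45207677551849890; 45207677551849890 < 50031545098999707? YES
  n = 299: C(299, 9) = 46610674441390059; 46610674441390059 < 50031545098999707? YES
  n = 300: C(300, 9) = 48052241692154700; 48052241692154700 < 50031545098999707? YES
  n = 301: C(301, 9) = 49533303936090975; 49533303936090975 < 50031545098999707? YES
  n = 302: C(302, 9) = 51054804739588650; 51054804739588650 < 50031545098999707? NO
The largest n with C(n, 9) < 50031545098999707 is n = 301 (where E[X] = 16511101312030325/16677181699666569 ≈ 0.990041). Hence R_3(9) > 301, i.e. R_3(9) ≥ 302.

Largest n = 301; hence R_3(9) > 301.


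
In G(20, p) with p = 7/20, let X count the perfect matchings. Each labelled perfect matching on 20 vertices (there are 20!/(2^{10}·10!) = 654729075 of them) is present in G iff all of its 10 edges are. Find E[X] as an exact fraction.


K_20 has 20!/(2^{10}·10!) = 654729075 labelled perfect matchings.
For each such perfect matching H, let X_H = 1 if all 10 edges of H are present in G. Then P[X_H = 1] = p^{10} = (7/20)^{10} = 282475249/10240000000000.
By linearity of expectation: E[X] = Σ_H E[X_H] = 654729075 · p^{10} = 654729075 · 282475249/10240000000000 = 7397790339526587/409600000000.
Numerically: E[X] ≈ 18061.

E[X] = 654729075 · (7/20)^{10} = 7397790339526587/409600000000 ≈ 18061.


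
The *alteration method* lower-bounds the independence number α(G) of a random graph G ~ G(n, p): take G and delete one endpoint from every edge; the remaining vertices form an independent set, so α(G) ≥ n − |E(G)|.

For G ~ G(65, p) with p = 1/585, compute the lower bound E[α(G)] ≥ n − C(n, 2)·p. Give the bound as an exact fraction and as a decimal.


E[|E(G)|] = C(65, 2)·p = 2080 · (1/585) = 32/9.
E[α(G)] ≥ n − E[|E(G)|] = 65 − 32/9 = 553/9.
Numerically: ≈ 61.444.
(This is only a lower bound; the true E[α(G)] may be larger.)

E[α(G)] ≥ 553/9 ≈ 61.444.


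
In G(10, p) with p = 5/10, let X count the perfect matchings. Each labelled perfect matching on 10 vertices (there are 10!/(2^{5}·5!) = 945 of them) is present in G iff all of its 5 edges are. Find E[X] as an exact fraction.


K_10 has 10!/(2^{5}·5!) = 945 labelled perfect matchings.
For each such perfect matching H, let X_H = 1 if all 5 edges of H are present in G. Then P[X_H = 1] = p^{5} = (1/2)^{5} = 1/32.
Summing the indicators: E[X] = Σ_H E[X_H] = 945 · p^{5} = 945 · 1/32 = 945/32.
Numerically: E[X] ≈ 29.53.

E[X] = 945 · (1/2)^{5} = 945/32 ≈ 29.53.


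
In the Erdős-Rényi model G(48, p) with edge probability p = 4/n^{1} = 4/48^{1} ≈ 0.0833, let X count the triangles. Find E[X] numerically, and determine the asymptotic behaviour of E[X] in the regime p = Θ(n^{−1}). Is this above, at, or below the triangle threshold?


Number of potential triangles: C(48, 3) = 17296.
Each occurs with probability p³ ≈ (0.0833)³ ≈ 5.78704e-04.
By linearity: E[X] = C(48, 3)·p³ ≈ 17296 · 5.78704e-04 ≈ 10.009.
Here α = 1, so p = 4/n is exactly at the triangle threshold p ~ 1/n. Asymptotically E[X] → c³/6 = 4³/6 = 32/3 ≈ 10.667, a bounded constant. In this regime the triangle count is asymptotically Poisson(c³/6).

E[X] ≈ 10.009; in regime p = Θ(1/n^{1}) E[X] stays bounded (at the triangle threshold p ~ 1/n).


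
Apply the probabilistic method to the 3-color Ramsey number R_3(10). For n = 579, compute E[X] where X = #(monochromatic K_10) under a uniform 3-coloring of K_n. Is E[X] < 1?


E[X] = C(579, 10) · 3^{1 − 45} = 1079152988140386124680 · 3^{−44} = 1079152988140386124680/984770902183611232881.
As a reduced fraction: E[X] = 359717662713462041560/328256967394537077627 ≈ 1.09584.
Is E[X] < 1? NO.
Since E[X] ≥ 1, the first-moment bound is inconclusive at n = 579; it does NOT by itself certify R_3(10) > 579.

E[X] = 359717662713462041560/328256967394537077627 ≈ 1.09584; E[X] ≥ 1; first-moment method inconclusive here.
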